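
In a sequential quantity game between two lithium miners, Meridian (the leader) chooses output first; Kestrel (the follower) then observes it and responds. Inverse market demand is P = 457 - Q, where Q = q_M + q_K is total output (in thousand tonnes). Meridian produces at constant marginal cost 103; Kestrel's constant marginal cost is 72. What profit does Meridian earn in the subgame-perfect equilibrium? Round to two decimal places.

13041.13

The follower Kestrel best-responds to any q_M: π_K = (457 - Q)q_K - 72q_K.
Setting the follower's marginal profit to zero, 385 - q_M - 2q_K = 0, i.e. q_K = (385 - q_M)/2.
The leader anticipates this reaction. Substituting into P = 457 - Q gives P = 529/2 - (1/2)q_M, so π_M = (529/2 - (1/2)q_M)q_M - 103q_M.
Leader FOC: 323/2 - q_M = 0, so q_M = 323/2.
Then q_K = (385 - 323/2)/2 = 447/4.
Price P = 457 - 1093/4 = 735/4.
Meridian's profit: (735/4 - 103)·(323/2) = 13041.1250.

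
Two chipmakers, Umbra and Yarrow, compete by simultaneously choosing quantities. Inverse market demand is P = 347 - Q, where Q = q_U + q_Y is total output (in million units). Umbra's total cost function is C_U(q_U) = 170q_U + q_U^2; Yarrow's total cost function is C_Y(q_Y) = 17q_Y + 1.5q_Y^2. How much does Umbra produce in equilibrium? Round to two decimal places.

29.21

Umbra's profit: π_U = (347 - Q)q_U - (170q_U + q_U²). Setting ∂π_U/∂q_U = 0: 177 - 4q_U - (q_Y) = 0.
Yarrow's profit: π_Y = (347 - Q)q_Y - (17q_Y + (3/2)q_Y²). Setting ∂π_Y/∂q_Y = 0: 330 - 5q_Y - (q_U) = 0.
Rearranging gives the reaction functions q_U = (177 - q_Y)/4 and q_Y = (330 - q_U)/5.
Substituting one into the other gives q_U = 555/19 and q_Y = 1143/19.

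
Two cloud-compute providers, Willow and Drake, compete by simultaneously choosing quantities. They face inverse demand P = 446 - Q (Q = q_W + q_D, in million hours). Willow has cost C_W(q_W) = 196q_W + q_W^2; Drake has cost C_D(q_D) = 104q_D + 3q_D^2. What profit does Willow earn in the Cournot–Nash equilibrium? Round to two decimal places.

5721.05

Willow's profit: π_W = (446 - Q)q_W - (196q_W + q_W²). Setting ∂π_W/∂q_W = 0: 250 - 4q_W - (q_D) = 0.
Drake's first-order condition: 342 - 8q_D - (q_W) = 0.
So q_W = (250 - q_D)/4 and q_D = (342 - q_W)/8.
Substituting one into the other gives q_W = 1658/31 and q_D = 1118/31.
Price P = 446 - 89.5484 = 356.4516.
Willow's profit: 356.4516·(1658/31) - 196·(1658/31) - (1658/31)² = 5721.0489.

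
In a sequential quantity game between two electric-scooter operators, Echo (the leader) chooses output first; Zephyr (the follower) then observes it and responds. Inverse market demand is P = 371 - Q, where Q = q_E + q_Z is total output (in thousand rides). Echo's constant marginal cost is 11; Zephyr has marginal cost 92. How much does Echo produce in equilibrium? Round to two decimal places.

The follower Zephyr best-responds to any q_E: π_Z = (371 - Q)q_Z - 92q_Z.
Follower FOC: 279 - q_E - 2q_Z = 0, so q_Z(q_E) = (279 - q_E)/2.
Echo substitutes q_Z(q_E) into its own profit: π_E = q_E(371 - q_E - (279 - q_E)/2) - 11q_E = (463/2 - (1/2)q_E)q_E - 11q_E.
The leader's first-order condition 441/2 - q_E = 0 yields q_E = 441/2.
Then q_Z = (279 - 441/2)/2 = 117/4.

220.50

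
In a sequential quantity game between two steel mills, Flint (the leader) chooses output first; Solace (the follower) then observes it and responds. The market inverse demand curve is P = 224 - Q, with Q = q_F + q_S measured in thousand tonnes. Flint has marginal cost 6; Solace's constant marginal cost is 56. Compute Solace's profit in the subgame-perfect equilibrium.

289

The follower Solace best-responds to any q_F: π_S = (224 - Q)q_S - 56q_S.
Setting the follower's marginal profit to zero, 168 - q_F - 2q_S = 0, i.e. q_S = (168 - q_F)/2.
Flint substitutes q_S(q_F) into its own profit: π_F = q_F(224 - q_F - (168 - q_F)/2) - 6q_F = (140 - (1/2)q_F)q_F - 6q_F.
Leader FOC: 134 - q_F = 0, so q_F = 134.
Then q_S = (168 - 134)/2 = 17.
Price P = 224 - 151 = 73.
Solace's profit: (73 - 56)·17 = 289.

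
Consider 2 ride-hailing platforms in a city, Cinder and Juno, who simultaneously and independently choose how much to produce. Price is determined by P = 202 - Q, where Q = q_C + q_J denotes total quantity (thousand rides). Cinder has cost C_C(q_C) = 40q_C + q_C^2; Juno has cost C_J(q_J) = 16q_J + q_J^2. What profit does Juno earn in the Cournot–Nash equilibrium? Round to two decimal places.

Cinder's profit: π_C = (202 - Q)q_C - (40q_C + q_C²). Setting ∂π_C/∂q_C = 0: 162 - 4q_C - (q_J) = 0.
Juno's profit: π_J = (202 - Q)q_J - (16q_J + q_J²). Setting ∂π_J/∂q_J = 0: 186 - 4q_J - (q_C) = 0.
Best responses: q_C = (162 - q_J)/4, q_J = (186 - q_C)/4.
Substituting one into the other gives q_C = 154/5 and q_J = 194/5.
Price P = 202 - 348/5 = 662/5.
Juno's profit: (662/5)·(194/5) - 16·(194/5) - (194/5)² = 3010.8800.

3010.88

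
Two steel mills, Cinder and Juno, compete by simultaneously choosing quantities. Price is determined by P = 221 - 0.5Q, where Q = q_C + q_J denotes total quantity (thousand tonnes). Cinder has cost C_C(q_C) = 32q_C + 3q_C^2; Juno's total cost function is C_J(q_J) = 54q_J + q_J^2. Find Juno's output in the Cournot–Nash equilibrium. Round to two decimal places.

Cinder's profit: π_C = (221 - 0.5Q)q_C - (32q_C + 3q_C²). Setting ∂π_C/∂q_C = 0: 189 - 7q_C - (1/2)(q_J) = 0.
Juno's profit: π_J = (221 - 0.5Q)q_J - (54q_J + q_J²). Setting ∂π_J/∂q_J = 0: 167 - 3q_J - (1/2)(q_C) = 0.
So q_C = (189 - (1/2)q_J)/7 and q_J = (167 - (1/2)q_C)/3.
Substituting one into the other gives q_C = 1934/83 and q_J = 51.7831.

51.78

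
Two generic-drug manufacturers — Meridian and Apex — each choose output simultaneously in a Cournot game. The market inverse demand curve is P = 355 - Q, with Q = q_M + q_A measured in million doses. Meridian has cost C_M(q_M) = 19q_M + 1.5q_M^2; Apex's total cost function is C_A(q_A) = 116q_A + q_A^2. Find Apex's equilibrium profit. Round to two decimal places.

Meridian's profit: π_M = (355 - Q)q_M - (19q_M + (3/2)q_M²). Setting ∂π_M/∂q_M = 0: 336 - 5q_M - (q_A) = 0.
Apex's first-order condition: 239 - 4q_A - (q_M) = 0.
Rearranging gives the reaction functions q_M = (336 - q_A)/5 and q_A = (239 - q_M)/4.
Solving the pair: q_M = 1105/19, q_A = 859/19.
Price P = 355 - 1964/19 = 251.6316.
Apex's profit: 251.6316·(859/19) - 116·(859/19) - (859/19)² = 4087.9834.

4087.98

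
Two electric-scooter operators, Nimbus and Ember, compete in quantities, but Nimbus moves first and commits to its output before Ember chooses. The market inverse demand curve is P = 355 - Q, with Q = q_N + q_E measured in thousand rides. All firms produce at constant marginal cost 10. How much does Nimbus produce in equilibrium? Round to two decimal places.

The follower Ember best-responds to any q_N: π_E = (355 - Q)q_E - 10q_E.
∂π_E/∂q_E = 345 - q_N - 2q_E = 0 gives the reaction function q_E = (345 - q_N)/2.
The leader anticipates this reaction. Substituting into P = 355 - Q gives P = 365/2 - (1/2)q_N, so π_N = (365/2 - (1/2)q_N)q_N - 10q_N.
Leader FOC: 345/2 - q_N = 0, so q_N = 345/2.
Then q_E = (345 - 345/2)/2 = 345/4.

172.50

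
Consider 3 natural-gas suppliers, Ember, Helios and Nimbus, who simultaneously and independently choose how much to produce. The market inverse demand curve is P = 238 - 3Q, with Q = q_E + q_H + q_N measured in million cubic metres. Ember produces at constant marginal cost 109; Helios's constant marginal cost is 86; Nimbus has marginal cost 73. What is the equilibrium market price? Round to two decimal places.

126.50

Ember's profit: π_E = (238 - 3Q)q_E - (109q_E). Setting ∂π_E/∂q_E = 0: 129 - 6q_E - 3(q_H + q_N) = 0.
Helios's first-order condition: 152 - 6q_H - 3(q_E + q_N) = 0.
Nimbus's first-order condition: 165 - 6q_N - 3(q_E + q_H) = 0.
Adding the 3 first-order conditions: 446 − 12Q = 0, so Q = 223/6.
Back-substituting: q_E = (129 − 223/2)/3 = 35/6, q_H = (152 − 223/2)/3 = 27/2, q_N = (165 − 223/2)/3 = 107/6.
Total output Q = 223/6, so price P = 238 - 3·(223/6) = 253/2.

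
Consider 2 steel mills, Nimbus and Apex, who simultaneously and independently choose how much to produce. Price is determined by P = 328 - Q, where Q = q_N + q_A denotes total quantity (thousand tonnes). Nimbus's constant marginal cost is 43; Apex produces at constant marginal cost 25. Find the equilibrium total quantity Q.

196

Nimbus's profit: π_N = (328 - Q)q_N - (43q_N). Setting ∂π_N/∂q_N = 0: 285 - 2q_N - (q_A) = 0.
Apex's first-order condition: 303 - 2q_A - (q_N) = 0.
Rearranging gives the reaction functions q_N = (285 - q_A)/2 and q_A = (303 - q_N)/2.
Solving the pair: q_N = 89, q_A = 107.
Total output Q = 89 + 107 = 196.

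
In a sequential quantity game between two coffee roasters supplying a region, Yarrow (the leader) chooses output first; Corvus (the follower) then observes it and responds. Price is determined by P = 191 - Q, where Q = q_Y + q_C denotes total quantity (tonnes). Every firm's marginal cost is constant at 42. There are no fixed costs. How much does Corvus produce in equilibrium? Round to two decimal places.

The follower Corvus best-responds to any q_Y: π_C = (191 - Q)q_C - 42q_C.
Follower FOC: 149 - q_Y - 2q_C = 0, so q_C(q_Y) = (149 - q_Y)/2.
Yarrow substitutes q_C(q_Y) into its own profit: π_Y = q_Y(191 - q_Y - (149 - q_Y)/2) - 42q_Y = (233/2 - (1/2)q_Y)q_Y - 42q_Y.
Maximising: ∂π_Y/∂q_Y = 149/2 - q_Y = 0, giving q_Y = 149/2.
Then q_C = (149 - 149/2)/2 = 149/4.

37.25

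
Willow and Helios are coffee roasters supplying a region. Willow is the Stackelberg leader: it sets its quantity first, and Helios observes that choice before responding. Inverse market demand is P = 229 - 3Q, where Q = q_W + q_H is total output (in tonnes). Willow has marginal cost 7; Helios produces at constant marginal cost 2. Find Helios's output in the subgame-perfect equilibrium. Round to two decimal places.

The follower Helios best-responds to any q_W: π_H = (229 - 3Q)q_H - 2q_H.
Setting the follower's marginal profit to zero, 227 - 3q_W - 6q_H = 0, i.e. q_H = (227 - 3q_W)/6.
Willow substitutes q_H(q_W) into its own profit: π_W = q_W(229 - 3q_W - (227 - 3q_W)/2) - 7q_W = (231/2 - (3/2)q_W)q_W - 7q_W.
Maximising: ∂π_W/∂q_W = 217/2 - 3q_W = 0, giving q_W = 217/6.
Then q_H = (227 - 3·(217/6))/6 = 79/4.

19.75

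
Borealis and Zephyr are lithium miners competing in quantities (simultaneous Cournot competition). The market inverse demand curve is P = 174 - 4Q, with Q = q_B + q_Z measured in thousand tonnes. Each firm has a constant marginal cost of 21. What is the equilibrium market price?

A representative firm's profit is π_i = q_i(174 - 4Q) - 21q_i.
Setting ∂π_i/∂q_i = 0 with rivals' quantities fixed: 153 - 8q_i - 4q_j = 0.
With identical firms every q_j equals q_i, so q_j = q_i and 153 = 12q_i, giving q_i = 51/4.
Total output Q = 51/2, so price P = 174 - 4·(51/2) = 72.

72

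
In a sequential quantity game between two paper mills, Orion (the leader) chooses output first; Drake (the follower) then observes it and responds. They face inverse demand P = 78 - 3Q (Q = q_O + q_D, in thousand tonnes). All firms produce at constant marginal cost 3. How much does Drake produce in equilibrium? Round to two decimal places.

The follower Drake best-responds to any q_O: π_D = (78 - 3Q)q_D - 3q_D.
Follower FOC: 75 - 3q_O - 6q_D = 0, so q_D(q_O) = (75 - 3q_O)/6.
Orion substitutes q_D(q_O) into its own profit: π_O = q_O(78 - 3q_O - (75 - 3q_O)/2) - 3q_O = (81/2 - (3/2)q_O)q_O - 3q_O.
Maximising: ∂π_O/∂q_O = 75/2 - 3q_O = 0, giving q_O = 25/2.
Then q_D = (75 - 3·(25/2))/6 = 25/4.

6.25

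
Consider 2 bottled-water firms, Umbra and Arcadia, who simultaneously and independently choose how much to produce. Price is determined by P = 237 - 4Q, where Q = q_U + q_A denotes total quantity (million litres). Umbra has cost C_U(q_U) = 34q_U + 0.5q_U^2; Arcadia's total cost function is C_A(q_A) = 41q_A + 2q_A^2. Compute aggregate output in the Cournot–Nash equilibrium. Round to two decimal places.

Umbra's profit: π_U = (237 - 4Q)q_U - (34q_U + (1/2)q_U²). Setting ∂π_U/∂q_U = 0: 203 - 9q_U - 4(q_A) = 0.
Arcadia's first-order condition: 196 - 12q_A - 4(q_U) = 0.
So q_U = (203 - 4q_A)/9 and q_A = (196 - 4q_U)/12.
Substituting one into the other gives q_U = 413/23 and q_A = 238/23.
Total output Q = 413/23 + 238/23 = 651/23.

28.30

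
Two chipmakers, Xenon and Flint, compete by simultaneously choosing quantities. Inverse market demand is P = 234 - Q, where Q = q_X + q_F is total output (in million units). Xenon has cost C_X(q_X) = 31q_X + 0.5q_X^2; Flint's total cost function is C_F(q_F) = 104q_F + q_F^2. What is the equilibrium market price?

Xenon's profit: π_X = (234 - Q)q_X - (31q_X + (1/2)q_X²). Setting ∂π_X/∂q_X = 0: 203 - 3q_X - (q_F) = 0.
Flint's first-order condition: 130 - 4q_F - (q_X) = 0.
Best responses: q_X = (203 - q_F)/3, q_F = (130 - q_X)/4.
Solving the pair: q_X = 62, q_F = 17.
Total output Q = 79, so price P = 234 - 79 = 155.

155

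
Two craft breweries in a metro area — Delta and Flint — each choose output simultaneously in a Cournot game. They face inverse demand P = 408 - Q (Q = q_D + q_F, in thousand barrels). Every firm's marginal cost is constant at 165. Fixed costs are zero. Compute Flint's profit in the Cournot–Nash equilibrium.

6561

Each firm earns π_i = (408 - Q)q_i - 165q_i.
First-order condition (treating rivals' output as given): 243 - 2q_i - q_j = 0.
With identical firms every q_j equals q_i, so q_j = q_i and 243 = 3q_i, giving q_i = 81.
Price P = 408 - 162 = 246.
Flint's profit: (246 - 165)·81 = 6561.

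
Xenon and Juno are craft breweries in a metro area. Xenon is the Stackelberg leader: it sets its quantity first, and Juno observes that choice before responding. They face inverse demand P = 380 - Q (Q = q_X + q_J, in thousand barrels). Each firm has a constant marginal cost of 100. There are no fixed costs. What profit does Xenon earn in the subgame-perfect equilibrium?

9800

The follower Juno best-responds to any q_X: π_J = (380 - Q)q_J - 100q_J.
Setting the follower's marginal profit to zero, 280 - q_X - 2q_J = 0, i.e. q_J = (280 - q_X)/2.
The leader anticipates this reaction. Substituting into P = 380 - Q gives P = 240 - (1/2)q_X, so π_X = (240 - (1/2)q_X)q_X - 100q_X.
Leader FOC: 140 - q_X = 0, so q_X = 140.
Then q_J = (280 - 140)/2 = 70.
Price P = 380 - 210 = 170.
Xenon's profit: (170 - 100)·140 = 9800.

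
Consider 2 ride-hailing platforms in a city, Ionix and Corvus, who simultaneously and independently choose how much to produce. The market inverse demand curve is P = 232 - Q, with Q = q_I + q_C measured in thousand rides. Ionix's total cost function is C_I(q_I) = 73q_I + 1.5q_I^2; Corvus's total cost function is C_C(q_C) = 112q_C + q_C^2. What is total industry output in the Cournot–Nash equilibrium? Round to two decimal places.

50.37

Ionix's profit: π_I = (232 - Q)q_I - (73q_I + (3/2)q_I²). Setting ∂π_I/∂q_I = 0: 159 - 5q_I - (q_C) = 0.
Corvus's first-order condition: 120 - 4q_C - (q_I) = 0.
So q_I = (159 - q_C)/5 and q_C = (120 - q_I)/4.
Solving the pair: q_I = 516/19, q_C = 441/19.
Total output Q = 516/19 + 441/19 = 957/19.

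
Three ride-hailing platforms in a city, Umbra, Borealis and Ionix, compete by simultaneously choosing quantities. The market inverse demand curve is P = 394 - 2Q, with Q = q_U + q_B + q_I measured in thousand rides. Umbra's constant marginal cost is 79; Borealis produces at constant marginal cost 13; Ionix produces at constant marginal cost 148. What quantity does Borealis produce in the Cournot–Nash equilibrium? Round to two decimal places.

Umbra's profit: π_U = (394 - 2Q)q_U - (79q_U). Setting ∂π_U/∂q_U = 0: 315 - 4q_U - 2(q_B + q_I) = 0.
Borealis's profit: π_B = (394 - 2Q)q_B - (13q_B). Setting ∂π_B/∂q_B = 0: 381 - 4q_B - 2(q_U + q_I) = 0.
Ionix's profit: π_I = (394 - 2Q)q_I - (148q_I). Setting ∂π_I/∂q_I = 0: 246 - 4q_I - 2(q_U + q_B) = 0.
Adding the 3 first-order conditions: 942 − 8Q = 0, so Q = 471/4.
Back-substituting: q_U = (315 − 471/2)/2 = 159/4, q_B = (381 − 471/2)/2 = 291/4, q_I = (246 − 471/2)/2 = 21/4.

72.75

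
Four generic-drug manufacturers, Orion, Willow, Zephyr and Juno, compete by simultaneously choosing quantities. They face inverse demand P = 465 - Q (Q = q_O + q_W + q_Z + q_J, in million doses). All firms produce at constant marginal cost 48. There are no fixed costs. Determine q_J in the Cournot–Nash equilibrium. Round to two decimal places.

A representative firm's profit is π_i = q_i(465 - Q) - 48q_i.
First-order condition (treating rivals' output as given): 417 - 2q_i - Σ_{j≠i} q_j = 0.
By symmetry each firm produces the same amount; substituting Σ_{j≠i} q_j = 3q_i yields q_i = 417/5.

83.40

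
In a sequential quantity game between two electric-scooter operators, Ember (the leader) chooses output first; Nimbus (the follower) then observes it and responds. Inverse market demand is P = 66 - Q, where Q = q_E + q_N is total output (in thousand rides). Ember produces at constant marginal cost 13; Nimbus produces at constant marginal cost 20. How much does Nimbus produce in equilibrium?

8

The follower Nimbus best-responds to any q_E: π_N = (66 - Q)q_N - 20q_N.
Follower FOC: 46 - q_E - 2q_N = 0, so q_N(q_E) = (46 - q_E)/2.
The leader anticipates this reaction. Substituting into P = 66 - Q gives P = 43 - (1/2)q_E, so π_E = (43 - (1/2)q_E)q_E - 13q_E.
The leader's first-order condition 30 - q_E = 0 yields q_E = 30.
Then q_N = (46 - 30)/2 = 8.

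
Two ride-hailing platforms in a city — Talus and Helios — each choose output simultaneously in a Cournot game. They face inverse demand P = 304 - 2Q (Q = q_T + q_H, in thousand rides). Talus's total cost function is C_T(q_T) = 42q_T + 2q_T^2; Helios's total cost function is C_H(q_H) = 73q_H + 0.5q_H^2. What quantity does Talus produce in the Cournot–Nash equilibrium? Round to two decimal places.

Talus's profit: π_T = (304 - 2Q)q_T - (42q_T + 2q_T²). Setting ∂π_T/∂q_T = 0: 262 - 8q_T - 2(q_H) = 0.
Helios's first-order condition: 231 - 5q_H - 2(q_T) = 0.
Rearranging gives the reaction functions q_T = (262 - 2q_H)/8 and q_H = (231 - 2q_T)/5.
Substituting one into the other gives q_T = 212/9 and q_H = 331/9.

23.56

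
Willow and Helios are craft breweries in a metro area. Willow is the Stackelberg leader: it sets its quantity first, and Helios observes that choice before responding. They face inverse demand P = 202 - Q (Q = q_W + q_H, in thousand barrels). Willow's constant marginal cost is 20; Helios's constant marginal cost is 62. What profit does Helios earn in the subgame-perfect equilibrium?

The follower Helios best-responds to any q_W: π_H = (202 - Q)q_H - 62q_H.
Follower FOC: 140 - q_W - 2q_H = 0, so q_H(q_W) = (140 - q_W)/2.
Willow substitutes q_H(q_W) into its own profit: π_W = q_W(202 - q_W - (140 - q_W)/2) - 20q_W = (132 - (1/2)q_W)q_W - 20q_W.
Leader FOC: 112 - q_W = 0, so q_W = 112.
Then q_H = (140 - 112)/2 = 14.
Price P = 202 - 126 = 76.
Helios's profit: (76 - 62)·14 = 196.

196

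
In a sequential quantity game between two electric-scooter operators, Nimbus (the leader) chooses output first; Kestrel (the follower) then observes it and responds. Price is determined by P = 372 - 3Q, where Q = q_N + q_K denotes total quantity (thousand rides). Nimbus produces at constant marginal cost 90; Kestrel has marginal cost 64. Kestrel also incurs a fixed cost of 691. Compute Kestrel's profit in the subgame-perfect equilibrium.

2009

Solve by backward induction. Given q_N, the follower Kestrel maximises π_K = (372 - 3q_N - 3q_K)q_K - 64q_K.
∂π_K/∂q_K = 308 - 3q_N - 6q_K = 0 gives the reaction function q_K = (308 - 3q_N)/6.
Nimbus substitutes q_K(q_N) into its own profit: π_N = q_N(372 - 3q_N - (308 - 3q_N)/2) - 90q_N = (218 - (3/2)q_N)q_N - 90q_N.
Maximising: ∂π_N/∂q_N = 128 - 3q_N = 0, giving q_N = 128/3.
Then q_K = (308 - 3·(128/3))/6 = 30.
Price P = 372 - 3·(218/3) = 154.
Kestrel's profit: (154 - 64)·30 - 691 = 2009.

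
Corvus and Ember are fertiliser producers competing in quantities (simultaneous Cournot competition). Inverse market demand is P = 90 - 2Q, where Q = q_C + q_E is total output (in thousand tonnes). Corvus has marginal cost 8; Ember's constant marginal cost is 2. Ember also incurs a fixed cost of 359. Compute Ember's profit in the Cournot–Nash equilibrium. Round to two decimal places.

Corvus's profit: π_C = (90 - 2Q)q_C - (8q_C). Setting ∂π_C/∂q_C = 0: 82 - 4q_C - 2(q_E) = 0.
Ember's first-order condition: 88 - 4q_E - 2(q_C) = 0.
Rearranging gives the reaction functions q_C = (82 - 2q_E)/4 and q_E = (88 - 2q_C)/4.
Solving the pair: q_C = 38/3, q_E = 47/3.
Price P = 90 - 2·(85/3) = 100/3.
Ember's profit: (100/3 - 2)·(47/3) - 359 = 1187/9.

131.89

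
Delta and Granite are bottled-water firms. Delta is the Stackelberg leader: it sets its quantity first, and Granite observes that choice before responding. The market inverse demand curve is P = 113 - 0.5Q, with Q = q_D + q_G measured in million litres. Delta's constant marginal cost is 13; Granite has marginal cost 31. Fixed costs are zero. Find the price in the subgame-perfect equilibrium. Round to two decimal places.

42.50

Solve by backward induction. Given q_D, the follower Granite maximises π_G = (113 - (1/2)q_D - (1/2)q_G)q_G - 31q_G.
Setting the follower's marginal profit to zero, 82 - (1/2)q_D - q_G = 0, i.e. q_G = (82 - (1/2)q_D).
Delta substitutes q_G(q_D) into its own profit: π_D = q_D(113 - (1/2)q_D - (82 - (1/2)q_D)/2) - 13q_D = (72 - (1/4)q_D)q_D - 13q_D.
Maximising: ∂π_D/∂q_D = 59 - (1/2)q_D = 0, giving q_D = 118.
Then q_G = (82 - (1/2)·118) = 23.
Total output Q = 141, so price P = 113 - (1/2)·141 = 85/2.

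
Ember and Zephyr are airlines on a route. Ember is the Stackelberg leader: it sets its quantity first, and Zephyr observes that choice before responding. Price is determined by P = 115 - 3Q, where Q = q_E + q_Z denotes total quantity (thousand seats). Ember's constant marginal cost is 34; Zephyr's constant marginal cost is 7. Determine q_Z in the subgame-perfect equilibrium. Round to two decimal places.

The follower Zephyr best-responds to any q_E: π_Z = (115 - 3Q)q_Z - 7q_Z.
∂π_Z/∂q_Z = 108 - 3q_E - 6q_Z = 0 gives the reaction function q_Z = (108 - 3q_E)/6.
Ember substitutes q_Z(q_E) into its own profit: π_E = q_E(115 - 3q_E - (108 - 3q_E)/2) - 34q_E = (61 - (3/2)q_E)q_E - 34q_E.
Maximising: ∂π_E/∂q_E = 27 - 3q_E = 0, giving q_E = 9.
Then q_Z = (108 - 3·9)/6 = 27/2.

13.50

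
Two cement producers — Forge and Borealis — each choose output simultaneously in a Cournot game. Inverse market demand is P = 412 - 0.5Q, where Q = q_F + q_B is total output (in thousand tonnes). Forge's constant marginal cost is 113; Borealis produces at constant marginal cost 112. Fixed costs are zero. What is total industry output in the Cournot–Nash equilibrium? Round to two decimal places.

399.33

Forge's profit: π_F = (412 - 0.5Q)q_F - (113q_F). Setting ∂π_F/∂q_F = 0: 299 - q_F - (1/2)(q_B) = 0.
Borealis's first-order condition: 300 - q_B - (1/2)(q_F) = 0.
Rearranging gives the reaction functions q_F = (299 - (1/2)q_B) and q_B = (300 - (1/2)q_F).
Substituting one into the other gives q_F = 596/3 and q_B = 602/3.
Total output Q = 596/3 + 602/3 = 1198/3.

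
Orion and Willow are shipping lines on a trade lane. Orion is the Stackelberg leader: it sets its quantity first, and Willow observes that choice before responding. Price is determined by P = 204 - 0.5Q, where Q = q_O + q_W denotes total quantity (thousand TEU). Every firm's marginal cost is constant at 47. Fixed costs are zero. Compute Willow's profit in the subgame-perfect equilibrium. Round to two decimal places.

3081.13

Solve by backward induction. Given q_O, the follower Willow maximises π_W = (204 - (1/2)q_O - (1/2)q_W)q_W - 47q_W.
∂π_W/∂q_W = 157 - (1/2)q_O - q_W = 0 gives the reaction function q_W = (157 - (1/2)q_O).
Orion substitutes q_W(q_O) into its own profit: π_O = q_O(204 - (1/2)q_O - (157 - (1/2)q_O)/2) - 47q_O = (251/2 - (1/4)q_O)q_O - 47q_O.
Maximising: ∂π_O/∂q_O = 157/2 - (1/2)q_O = 0, giving q_O = 157.
Then q_W = (157 - (1/2)·157) = 157/2.
Price P = 204 - (1/2)·(471/2) = 345/4.
Willow's profit: (345/4 - 47)·(157/2) = 3081.1250.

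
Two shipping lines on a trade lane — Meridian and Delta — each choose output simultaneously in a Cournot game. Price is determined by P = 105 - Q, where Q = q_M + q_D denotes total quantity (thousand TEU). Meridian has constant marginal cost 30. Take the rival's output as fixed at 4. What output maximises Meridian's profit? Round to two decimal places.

35.50

With the rival's output fixed at 4, Meridian's profit is π_M = (105 - 4 - q_M)q_M - (30q_M) = (101 - q_M)q_M - (30q_M).
∂π_M/∂q_M = 71 - 2q_M = 0, so q_M = 71/2.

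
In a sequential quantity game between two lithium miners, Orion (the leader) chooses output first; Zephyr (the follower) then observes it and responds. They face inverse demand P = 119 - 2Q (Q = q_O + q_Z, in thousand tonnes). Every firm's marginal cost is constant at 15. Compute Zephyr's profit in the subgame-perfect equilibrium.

Solve by backward induction. Given q_O, the follower Zephyr maximises π_Z = (119 - 2q_O - 2q_Z)q_Z - 15q_Z.
∂π_Z/∂q_Z = 104 - 2q_O - 4q_Z = 0 gives the reaction function q_Z = (104 - 2q_O)/4.
Orion substitutes q_Z(q_O) into its own profit: π_O = q_O(119 - 2q_O - (104 - 2q_O)/2) - 15q_O = (67 - q_O)q_O - 15q_O.
The leader's first-order condition 52 - 2q_O = 0 yields q_O = 26.
Then q_Z = (104 - 2·26)/4 = 13.
Price P = 119 - 2·39 = 41.
Zephyr's profit: (41 - 15)·13 = 338.

338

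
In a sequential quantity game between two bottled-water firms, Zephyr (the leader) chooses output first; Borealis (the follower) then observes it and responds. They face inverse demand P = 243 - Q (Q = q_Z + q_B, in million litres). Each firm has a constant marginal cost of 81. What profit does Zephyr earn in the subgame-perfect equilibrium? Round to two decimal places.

Solve by backward induction. Given q_Z, the follower Borealis maximises π_B = (243 - q_Z - q_B)q_B - 81q_B.
Follower FOC: 162 - q_Z - 2q_B = 0, so q_B(q_Z) = (162 - q_Z)/2.
Zephyr substitutes q_B(q_Z) into its own profit: π_Z = q_Z(243 - q_Z - (162 - q_Z)/2) - 81q_Z = (162 - (1/2)q_Z)q_Z - 81q_Z.
Maximising: ∂π_Z/∂q_Z = 81 - q_Z = 0, giving q_Z = 81.
Then q_B = (162 - 81)/2 = 81/2.
Price P = 243 - 243/2 = 243/2.
Zephyr's profit: (243/2 - 81)·81 = 3280.5000.

3280.50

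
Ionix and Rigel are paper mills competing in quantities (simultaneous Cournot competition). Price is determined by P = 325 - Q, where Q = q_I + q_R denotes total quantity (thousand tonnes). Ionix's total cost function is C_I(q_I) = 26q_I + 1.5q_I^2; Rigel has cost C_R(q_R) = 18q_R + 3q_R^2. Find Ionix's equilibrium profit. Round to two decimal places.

7145.34

Ionix's profit: π_I = (325 - Q)q_I - (26q_I + (3/2)q_I²). Setting ∂π_I/∂q_I = 0: 299 - 5q_I - (q_R) = 0.
Rigel's profit: π_R = (325 - Q)q_R - (18q_R + 3q_R²). Setting ∂π_R/∂q_R = 0: 307 - 8q_R - (q_I) = 0.
So q_I = (299 - q_R)/5 and q_R = (307 - q_I)/8.
Substituting one into the other gives q_I = 695/13 and q_R = 412/13.
Price P = 325 - 1107/13 = 239.8462.
Ionix's profit: 239.8462·(695/13) - 26·(695/13) - (3/2)(695/13)² = 7145.3402.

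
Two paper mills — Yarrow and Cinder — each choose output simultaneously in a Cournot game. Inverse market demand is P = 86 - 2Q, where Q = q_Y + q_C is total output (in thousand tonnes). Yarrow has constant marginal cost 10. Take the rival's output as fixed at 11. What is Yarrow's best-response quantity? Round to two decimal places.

With the rival's output fixed at 11, Yarrow's profit is π_Y = (86 - 2·11 - 2q_Y)q_Y - (10q_Y) = (64 - 2q_Y)q_Y - (10q_Y).
∂π_Y/∂q_Y = 54 - 4q_Y = 0, so q_Y = 27/2.

13.50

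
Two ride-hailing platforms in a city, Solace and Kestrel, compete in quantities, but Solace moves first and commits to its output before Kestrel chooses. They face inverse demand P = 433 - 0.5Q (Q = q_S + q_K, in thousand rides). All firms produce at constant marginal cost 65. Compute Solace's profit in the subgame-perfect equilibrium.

The follower Kestrel best-responds to any q_S: π_K = (433 - 0.5Q)q_K - 65q_K.
Setting the follower's marginal profit to zero, 368 - (1/2)q_S - q_K = 0, i.e. q_K = (368 - (1/2)q_S).
The leader anticipates this reaction. Substituting into P = 433 - 0.5Q gives P = 249 - (1/4)q_S, so π_S = (249 - (1/4)q_S)q_S - 65q_S.
Leader FOC: 184 - (1/2)q_S = 0, so q_S = 368.
Then q_K = (368 - (1/2)·368) = 184.
Price P = 433 - (1/2)·552 = 157.
Solace's profit: (157 - 65)·368 = 33856.

33856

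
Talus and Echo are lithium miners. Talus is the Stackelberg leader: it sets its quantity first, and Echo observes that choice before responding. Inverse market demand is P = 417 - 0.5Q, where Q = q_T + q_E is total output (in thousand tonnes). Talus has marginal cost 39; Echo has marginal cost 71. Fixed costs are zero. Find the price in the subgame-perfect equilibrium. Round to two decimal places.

141.50

Solve by backward induction. Given q_T, the follower Echo maximises π_E = (417 - (1/2)q_T - (1/2)q_E)q_E - 71q_E.
Follower FOC: 346 - (1/2)q_T - q_E = 0, so q_E(q_T) = (346 - (1/2)q_T).
Talus substitutes q_E(q_T) into its own profit: π_T = q_T(417 - (1/2)q_T - (346 - (1/2)q_T)/2) - 39q_T = (244 - (1/4)q_T)q_T - 39q_T.
Leader FOC: 205 - (1/2)q_T = 0, so q_T = 410.
Then q_E = (346 - (1/2)·410) = 141.
Total output Q = 551, so price P = 417 - (1/2)·551 = 283/2.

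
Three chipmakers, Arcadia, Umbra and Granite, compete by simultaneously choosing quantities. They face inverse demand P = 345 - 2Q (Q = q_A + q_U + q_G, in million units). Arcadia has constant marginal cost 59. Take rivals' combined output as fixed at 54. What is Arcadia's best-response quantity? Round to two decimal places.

With rivals' combined output fixed at 54, Arcadia's profit is π_A = (345 - 2·54 - 2q_A)q_A - (59q_A) = (237 - 2q_A)q_A - (59q_A).
∂π_A/∂q_A = 178 - 4q_A = 0, so q_A = 89/2.

44.50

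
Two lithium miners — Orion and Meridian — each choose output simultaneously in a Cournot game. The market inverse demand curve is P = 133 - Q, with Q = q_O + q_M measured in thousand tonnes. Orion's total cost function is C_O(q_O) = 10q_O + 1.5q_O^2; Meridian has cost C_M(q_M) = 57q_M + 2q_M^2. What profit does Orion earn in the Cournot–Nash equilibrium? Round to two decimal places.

1302.75

Orion's profit: π_O = (133 - Q)q_O - (10q_O + (3/2)q_O²). Setting ∂π_O/∂q_O = 0: 123 - 5q_O - (q_M) = 0.
Meridian's profit: π_M = (133 - Q)q_M - (57q_M + 2q_M²). Setting ∂π_M/∂q_M = 0: 76 - 6q_M - (q_O) = 0.
Best responses: q_O = (123 - q_M)/5, q_M = (76 - q_O)/6.
Substituting one into the other gives q_O = 662/29 and q_M = 257/29.
Price P = 133 - 919/29 = 101.3103.
Orion's profit: 101.3103·(662/29) - 10·(662/29) - (3/2)(662/29)² = 1302.7467.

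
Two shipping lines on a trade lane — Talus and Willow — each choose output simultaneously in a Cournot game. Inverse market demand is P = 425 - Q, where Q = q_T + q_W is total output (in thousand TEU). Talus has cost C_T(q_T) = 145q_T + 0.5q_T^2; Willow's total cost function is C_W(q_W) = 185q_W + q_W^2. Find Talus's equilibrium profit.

9600

Talus's profit: π_T = (425 - Q)q_T - (145q_T + (1/2)q_T²). Setting ∂π_T/∂q_T = 0: 280 - 3q_T - (q_W) = 0.
Willow's first-order condition: 240 - 4q_W - (q_T) = 0.
Best responses: q_T = (280 - q_W)/3, q_W = (240 - q_T)/4.
Solving the pair: q_T = 80, q_W = 40.
Price P = 425 - 120 = 305.
Talus's profit: 305·80 - 145·80 - (1/2)·80² = 9600.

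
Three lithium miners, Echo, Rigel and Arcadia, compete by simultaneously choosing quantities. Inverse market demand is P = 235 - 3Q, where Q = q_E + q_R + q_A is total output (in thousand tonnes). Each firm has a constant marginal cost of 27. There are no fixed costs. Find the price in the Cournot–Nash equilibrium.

79

A representative firm's profit is π_i = q_i(235 - 3Q) - 27q_i.
Setting ∂π_i/∂q_i = 0 with rivals' quantities fixed: 208 - 6q_i - 3·Σ_{j≠i} q_j = 0.
With identical firms every q_j equals q_i, so Σ_{j≠i} q_j = 2q_i and 208 = 12q_i, giving q_i = 52/3.
Total output Q = 52, so price P = 235 - 3·52 = 79.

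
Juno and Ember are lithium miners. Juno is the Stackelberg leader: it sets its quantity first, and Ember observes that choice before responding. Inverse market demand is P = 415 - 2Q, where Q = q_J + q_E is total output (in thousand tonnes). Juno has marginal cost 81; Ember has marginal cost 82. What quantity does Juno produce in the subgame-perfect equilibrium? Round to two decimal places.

83.75

The follower Ember best-responds to any q_J: π_E = (415 - 2Q)q_E - 82q_E.
∂π_E/∂q_E = 333 - 2q_J - 4q_E = 0 gives the reaction function q_E = (333 - 2q_J)/4.
Juno substitutes q_E(q_J) into its own profit: π_J = q_J(415 - 2q_J - (333 - 2q_J)/2) - 81q_J = (497/2 - q_J)q_J - 81q_J.
The leader's first-order condition 335/2 - 2q_J = 0 yields q_J = 335/4.
Then q_E = (333 - 2·(335/4))/4 = 331/8.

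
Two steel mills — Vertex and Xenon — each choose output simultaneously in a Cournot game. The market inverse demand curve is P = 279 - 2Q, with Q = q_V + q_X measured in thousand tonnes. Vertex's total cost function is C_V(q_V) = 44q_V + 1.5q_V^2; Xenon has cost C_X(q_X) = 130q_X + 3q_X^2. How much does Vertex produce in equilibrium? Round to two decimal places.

Vertex's profit: π_V = (279 - 2Q)q_V - (44q_V + (3/2)q_V²). Setting ∂π_V/∂q_V = 0: 235 - 7q_V - 2(q_X) = 0.
Xenon's profit: π_X = (279 - 2Q)q_X - (130q_X + 3q_X²). Setting ∂π_X/∂q_X = 0: 149 - 10q_X - 2(q_V) = 0.
Rearranging gives the reaction functions q_V = (235 - 2q_X)/7 and q_X = (149 - 2q_V)/10.
Solving the pair: q_V = 342/11, q_X = 191/22.

31.09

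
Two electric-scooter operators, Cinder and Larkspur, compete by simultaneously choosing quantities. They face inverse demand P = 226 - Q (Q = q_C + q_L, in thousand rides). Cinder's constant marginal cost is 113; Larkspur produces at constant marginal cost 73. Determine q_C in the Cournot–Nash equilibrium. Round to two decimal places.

Cinder's profit: π_C = (226 - Q)q_C - (113q_C). Setting ∂π_C/∂q_C = 0: 113 - 2q_C - (q_L) = 0.
Larkspur's profit: π_L = (226 - Q)q_L - (73q_L). Setting ∂π_L/∂q_L = 0: 153 - 2q_L - (q_C) = 0.
Rearranging gives the reaction functions q_C = (113 - q_L)/2 and q_L = (153 - q_C)/2.
Solving the pair: q_C = 73/3, q_L = 193/3.

24.33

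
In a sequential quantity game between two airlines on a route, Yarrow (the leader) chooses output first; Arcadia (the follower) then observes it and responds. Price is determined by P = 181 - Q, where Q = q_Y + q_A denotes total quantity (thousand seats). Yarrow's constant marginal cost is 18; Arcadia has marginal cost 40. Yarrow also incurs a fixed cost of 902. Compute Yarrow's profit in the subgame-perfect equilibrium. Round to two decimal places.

The follower Arcadia best-responds to any q_Y: π_A = (181 - Q)q_A - 40q_A.
∂π_A/∂q_A = 141 - q_Y - 2q_A = 0 gives the reaction function q_A = (141 - q_Y)/2.
Yarrow substitutes q_A(q_Y) into its own profit: π_Y = q_Y(181 - q_Y - (141 - q_Y)/2) - 18q_Y = (221/2 - (1/2)q_Y)q_Y - 18q_Y.
Leader FOC: 185/2 - q_Y = 0, so q_Y = 185/2.
Then q_A = (141 - 185/2)/2 = 97/4.
Price P = 181 - 467/4 = 257/4.
Yarrow's profit: (257/4 - 18)·(185/2) - 902 = 3376.1250.

3376.13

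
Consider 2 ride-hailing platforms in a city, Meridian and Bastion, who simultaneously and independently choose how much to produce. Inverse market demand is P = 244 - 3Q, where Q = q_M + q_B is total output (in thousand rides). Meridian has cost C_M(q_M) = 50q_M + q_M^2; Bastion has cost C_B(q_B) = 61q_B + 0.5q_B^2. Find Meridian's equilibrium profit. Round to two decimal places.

1185.12

Meridian's profit: π_M = (244 - 3Q)q_M - (50q_M + q_M²). Setting ∂π_M/∂q_M = 0: 194 - 8q_M - 3(q_B) = 0.
Bastion's first-order condition: 183 - 7q_B - 3(q_M) = 0.
Best responses: q_M = (194 - 3q_B)/8, q_B = (183 - 3q_M)/7.
Substituting one into the other gives q_M = 809/47 and q_B = 882/47.
Price P = 244 - 3·(1691/47) = 136.0638.
Meridian's profit: 136.0638·(809/47) - 50·(809/47) - (809/47)² = 1185.1172.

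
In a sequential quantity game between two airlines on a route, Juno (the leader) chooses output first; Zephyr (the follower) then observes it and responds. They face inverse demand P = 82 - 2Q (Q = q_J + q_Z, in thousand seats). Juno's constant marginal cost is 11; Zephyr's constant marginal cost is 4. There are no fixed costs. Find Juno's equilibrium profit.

Solve by backward induction. Given q_J, the follower Zephyr maximises π_Z = (82 - 2q_J - 2q_Z)q_Z - 4q_Z.
∂π_Z/∂q_Z = 78 - 2q_J - 4q_Z = 0 gives the reaction function q_Z = (78 - 2q_J)/4.
The leader anticipates this reaction. Substituting into P = 82 - 2Q gives P = 43 - q_J, so π_J = (43 - q_J)q_J - 11q_J.
Maximising: ∂π_J/∂q_J = 32 - 2q_J = 0, giving q_J = 16.
Then q_Z = (78 - 2·16)/4 = 23/2.
Price P = 82 - 2·(55/2) = 27.
Juno's profit: (27 - 11)·16 = 256.

256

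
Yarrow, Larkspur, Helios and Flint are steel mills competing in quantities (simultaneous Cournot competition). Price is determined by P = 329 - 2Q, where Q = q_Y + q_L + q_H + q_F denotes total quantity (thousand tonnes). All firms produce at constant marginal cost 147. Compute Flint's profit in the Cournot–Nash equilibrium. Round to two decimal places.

662.48

Each firm earns π_i = (329 - 2Q)q_i - 147q_i.
Setting ∂π_i/∂q_i = 0 with rivals' quantities fixed: 182 - 4q_i - 2·Σ_{j≠i} q_j = 0.
By symmetry each firm produces the same amount; substituting Σ_{j≠i} q_j = 3q_i yields q_i = 182/10 = 91/5.
Price P = 329 - 2·(364/5) = 917/5.
Flint's profit: (917/5 - 147)·(91/5) = 662.4800.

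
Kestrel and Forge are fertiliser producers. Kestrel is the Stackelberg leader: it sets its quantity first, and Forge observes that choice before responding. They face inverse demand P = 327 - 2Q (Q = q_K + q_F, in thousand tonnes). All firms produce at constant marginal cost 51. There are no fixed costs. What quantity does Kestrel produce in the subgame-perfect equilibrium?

Solve by backward induction. Given q_K, the follower Forge maximises π_F = (327 - 2q_K - 2q_F)q_F - 51q_F.
Follower FOC: 276 - 2q_K - 4q_F = 0, so q_F(q_K) = (276 - 2q_K)/4.
The leader anticipates this reaction. Substituting into P = 327 - 2Q gives P = 189 - q_K, so π_K = (189 - q_K)q_K - 51q_K.
Maximising: ∂π_K/∂q_K = 138 - 2q_K = 0, giving q_K = 69.
Then q_F = (276 - 2·69)/4 = 69/2.

69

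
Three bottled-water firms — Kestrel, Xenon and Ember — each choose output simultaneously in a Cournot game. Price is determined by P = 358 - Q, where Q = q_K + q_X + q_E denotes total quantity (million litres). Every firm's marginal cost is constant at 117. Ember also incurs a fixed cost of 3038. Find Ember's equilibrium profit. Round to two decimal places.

592.06

A representative firm's profit is π_i = q_i(358 - Q) - 117q_i.
Setting ∂π_i/∂q_i = 0 with rivals' quantities fixed: 241 - 2q_i - Σ_{j≠i} q_j = 0.
By symmetry each firm produces the same amount; substituting Σ_{j≠i} q_j = 2q_i yields q_i = 241/4.
Price P = 358 - 723/4 = 709/4.
Ember's profit: (709/4 - 117)·(241/4) - 3038 = 592.0625.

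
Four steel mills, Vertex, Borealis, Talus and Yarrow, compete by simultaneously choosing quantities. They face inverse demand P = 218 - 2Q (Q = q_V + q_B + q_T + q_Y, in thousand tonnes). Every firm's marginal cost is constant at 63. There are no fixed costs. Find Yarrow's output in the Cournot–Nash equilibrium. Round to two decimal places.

A representative firm's profit is π_i = q_i(218 - 2Q) - 63q_i.
Setting ∂π_i/∂q_i = 0 with rivals' quantities fixed: 155 - 4q_i - 2·Σ_{j≠i} q_j = 0.
With identical firms every q_j equals q_i, so Σ_{j≠i} q_j = 3q_i and 155 = 10q_i, giving q_i = 31/2.

15.50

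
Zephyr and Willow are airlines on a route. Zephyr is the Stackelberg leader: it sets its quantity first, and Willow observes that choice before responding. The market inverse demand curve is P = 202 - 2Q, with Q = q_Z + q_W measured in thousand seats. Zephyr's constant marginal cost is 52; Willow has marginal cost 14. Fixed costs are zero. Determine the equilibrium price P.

The follower Willow best-responds to any q_Z: π_W = (202 - 2Q)q_W - 14q_W.
Follower FOC: 188 - 2q_Z - 4q_W = 0, so q_W(q_Z) = (188 - 2q_Z)/4.
The leader anticipates this reaction. Substituting into P = 202 - 2Q gives P = 108 - q_Z, so π_Z = (108 - q_Z)q_Z - 52q_Z.
Maximising: ∂π_Z/∂q_Z = 56 - 2q_Z = 0, giving q_Z = 28.
Then q_W = (188 - 2·28)/4 = 33.
Total output Q = 61, so price P = 202 - 2·61 = 80.

80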